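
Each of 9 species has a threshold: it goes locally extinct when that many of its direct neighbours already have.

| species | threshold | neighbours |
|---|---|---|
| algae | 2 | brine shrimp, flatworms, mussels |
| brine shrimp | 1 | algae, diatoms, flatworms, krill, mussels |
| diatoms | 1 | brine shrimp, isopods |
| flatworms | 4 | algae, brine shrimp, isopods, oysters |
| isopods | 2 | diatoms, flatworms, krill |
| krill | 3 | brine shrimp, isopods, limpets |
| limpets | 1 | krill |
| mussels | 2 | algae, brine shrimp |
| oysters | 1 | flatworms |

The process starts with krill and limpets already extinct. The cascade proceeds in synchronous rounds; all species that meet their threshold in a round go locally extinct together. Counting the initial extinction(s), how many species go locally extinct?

Round 1 — krill, limpets go locally extinct (initial).
Round 2 — checking thresholds:
  brine shrimp: 1 of 5 neighbours ≥ 1, goes locally extinct.
  isopods: 1 of 3 neighbours < 2, not yet.
Round 3 — checking thresholds:
  algae: 1 of 3 neighbours < 2, not yet.
  diatoms: 1 of 2 neighbours ≥ 1, goes locally extinct.
  flatworms: 1 of 4 neighbours < 4, not yet.
  isopods: 1 of 3 neighbours < 2, not yet.
  mussels: 1 of 2 neighbours < 2, not yet.
Round 4 — checking thresholds:
  algae: 1 of 3 neighbours < 2, not yet.
  flatworms: 1 of 4 neighbours < 4, not yet.
  isopods: 2 of 3 neighbours ≥ 2, goes locally extinct.
  mussels: 1 of 2 neighbours < 2, not yet.
Round 5 — no new extinctions; cascade stops.

5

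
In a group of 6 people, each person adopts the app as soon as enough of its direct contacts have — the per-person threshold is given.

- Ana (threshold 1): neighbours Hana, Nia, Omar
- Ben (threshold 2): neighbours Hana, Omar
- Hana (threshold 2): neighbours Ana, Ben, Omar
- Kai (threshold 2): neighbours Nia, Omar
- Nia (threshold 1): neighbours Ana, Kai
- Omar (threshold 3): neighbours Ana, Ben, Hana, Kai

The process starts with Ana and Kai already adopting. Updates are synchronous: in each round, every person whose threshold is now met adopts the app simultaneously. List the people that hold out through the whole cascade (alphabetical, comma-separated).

Ben, Hana, Omar

Round 1 — Ana, Kai adopt the app (initial).
Round 2 — checking thresholds:
  Hana: 1 of 3 neighbours < 2, not yet.
  Nia: 2 of 2 neighbours ≥ 1, adopts the app.
  Omar: 2 of 4 neighbours < 3, not yet.
Round 3 — no new adoptions; cascade stops.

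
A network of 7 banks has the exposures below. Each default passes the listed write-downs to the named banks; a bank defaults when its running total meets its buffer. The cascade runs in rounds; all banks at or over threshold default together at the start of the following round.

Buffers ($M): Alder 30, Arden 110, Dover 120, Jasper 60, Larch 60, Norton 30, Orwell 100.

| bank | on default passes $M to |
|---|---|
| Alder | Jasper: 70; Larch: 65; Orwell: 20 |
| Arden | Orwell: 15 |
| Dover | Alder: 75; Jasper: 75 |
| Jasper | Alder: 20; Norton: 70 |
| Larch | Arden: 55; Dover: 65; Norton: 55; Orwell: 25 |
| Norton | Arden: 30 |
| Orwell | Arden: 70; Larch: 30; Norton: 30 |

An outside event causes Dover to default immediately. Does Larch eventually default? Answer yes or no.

yes

Round 1 — Dover defaults (initial).
  Alder: +75 → 75 ≥ 30
  Jasper: +75 → 75 ≥ 60
Round 2 — Alder, Jasper default.
  Larch: +65 → 65 ≥ 60
  Norton: +70 → 70 ≥ 30
  Orwell: +20 → 20 < 100
Round 3 — Larch, Norton default.
  Arden: +55+30 → 85 < 110
  Orwell: +25 → 45 < 100
No further defaults.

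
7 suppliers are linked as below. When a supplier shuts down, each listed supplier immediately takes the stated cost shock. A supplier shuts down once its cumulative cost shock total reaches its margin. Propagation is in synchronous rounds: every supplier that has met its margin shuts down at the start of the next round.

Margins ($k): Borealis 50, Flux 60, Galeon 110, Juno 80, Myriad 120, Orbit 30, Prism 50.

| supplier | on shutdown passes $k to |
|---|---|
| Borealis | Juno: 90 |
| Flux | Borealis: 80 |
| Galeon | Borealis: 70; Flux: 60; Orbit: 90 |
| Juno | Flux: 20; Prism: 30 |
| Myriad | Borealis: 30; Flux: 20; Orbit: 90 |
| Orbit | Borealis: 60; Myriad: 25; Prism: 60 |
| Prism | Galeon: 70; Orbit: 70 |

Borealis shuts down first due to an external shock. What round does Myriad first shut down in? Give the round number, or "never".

never

Round 1 — Borealis shuts down (initial).
  Juno: +90 → 90 ≥ 80
Round 2 — Juno shuts down.
  Flux: +20 → 20 < 60
  Prism: +30 → 30 < 50
No further shutdowns.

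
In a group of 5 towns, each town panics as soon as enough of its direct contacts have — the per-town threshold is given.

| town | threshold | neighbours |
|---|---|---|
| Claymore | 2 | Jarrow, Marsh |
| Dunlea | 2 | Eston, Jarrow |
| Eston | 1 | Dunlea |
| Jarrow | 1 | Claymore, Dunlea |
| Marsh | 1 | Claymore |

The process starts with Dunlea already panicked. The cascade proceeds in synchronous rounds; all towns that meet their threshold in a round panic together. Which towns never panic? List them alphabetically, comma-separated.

Round 1 — Dunlea panics (initial).
Round 2 — checking thresholds:
  Eston: 1 of 1 neighbours ≥ 1, panics.
  Jarrow: 1 of 2 neighbours ≥ 1, panics.
Round 3 — no new panics; cascade stops.

Claymore, Marsh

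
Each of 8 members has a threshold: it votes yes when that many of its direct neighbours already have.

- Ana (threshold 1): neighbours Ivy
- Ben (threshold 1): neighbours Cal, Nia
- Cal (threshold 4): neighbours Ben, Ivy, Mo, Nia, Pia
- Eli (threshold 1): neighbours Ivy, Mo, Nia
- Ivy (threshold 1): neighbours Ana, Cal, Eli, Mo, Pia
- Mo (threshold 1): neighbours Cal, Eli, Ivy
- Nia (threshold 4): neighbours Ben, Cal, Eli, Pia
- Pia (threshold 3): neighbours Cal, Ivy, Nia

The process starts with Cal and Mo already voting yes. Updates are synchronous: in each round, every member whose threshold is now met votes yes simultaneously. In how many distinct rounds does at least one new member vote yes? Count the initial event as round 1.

Round 1 — Cal, Mo vote yes (initial).
Round 2 — checking thresholds:
  Ben: 1 of 2 neighbours ≥ 1, votes yes.
  Eli: 1 of 3 neighbours ≥ 1, votes yes.
  Ivy: 2 of 5 neighbours ≥ 1, votes yes.
  Nia: 1 of 4 neighbours < 4, not yet.
  Pia: 1 of 3 neighbours < 3, not yet.
Round 3 — checking thresholds:
  Ana: 1 of 1 neighbours ≥ 1, votes yes.
  Nia: 3 of 4 neighbours < 4, not yet.
  Pia: 2 of 3 neighbours < 3, not yet.
Round 4 — no new yes votes; cascade stops.

3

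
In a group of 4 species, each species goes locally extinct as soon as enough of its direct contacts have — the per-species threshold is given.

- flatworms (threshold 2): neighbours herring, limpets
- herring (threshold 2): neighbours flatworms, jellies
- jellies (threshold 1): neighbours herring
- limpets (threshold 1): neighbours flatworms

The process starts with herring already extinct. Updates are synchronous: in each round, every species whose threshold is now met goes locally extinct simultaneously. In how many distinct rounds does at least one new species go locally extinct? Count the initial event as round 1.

2

Round 1 — herring goes locally extinct (initial).
Round 2 — checking thresholds:
  flatworms: 1 of 2 neighbours < 2, below threshold.
  jellies: 1 of 1 neighbours ≥ 1, goes locally extinct.
Round 3 — no new extinctions; cascade stops.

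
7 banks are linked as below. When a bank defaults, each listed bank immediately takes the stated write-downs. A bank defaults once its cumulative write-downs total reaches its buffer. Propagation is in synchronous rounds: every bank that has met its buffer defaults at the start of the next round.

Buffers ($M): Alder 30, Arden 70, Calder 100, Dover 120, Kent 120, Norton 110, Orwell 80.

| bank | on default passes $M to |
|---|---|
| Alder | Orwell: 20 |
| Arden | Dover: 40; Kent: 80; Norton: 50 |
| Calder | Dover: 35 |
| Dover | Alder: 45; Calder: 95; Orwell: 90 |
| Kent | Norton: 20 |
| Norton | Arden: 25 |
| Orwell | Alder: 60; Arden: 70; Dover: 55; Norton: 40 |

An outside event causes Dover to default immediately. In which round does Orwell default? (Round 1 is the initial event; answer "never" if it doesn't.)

Round 1 — Dover defaults (initial).
  Alder: +45 → 45 ≥ 30
  Calder: +95 → 95 < 100
  Orwell: +90 → 90 ≥ 80
Round 2 — Alder, Orwell default.
  Arden: +70 → 70 ≥ 70
  Norton: +40 → 40 < 110
Round 3 — Arden defaults.
  Kent: +80 → 80 < 120
  Norton: +50 → 90 < 110
No further defaults.

2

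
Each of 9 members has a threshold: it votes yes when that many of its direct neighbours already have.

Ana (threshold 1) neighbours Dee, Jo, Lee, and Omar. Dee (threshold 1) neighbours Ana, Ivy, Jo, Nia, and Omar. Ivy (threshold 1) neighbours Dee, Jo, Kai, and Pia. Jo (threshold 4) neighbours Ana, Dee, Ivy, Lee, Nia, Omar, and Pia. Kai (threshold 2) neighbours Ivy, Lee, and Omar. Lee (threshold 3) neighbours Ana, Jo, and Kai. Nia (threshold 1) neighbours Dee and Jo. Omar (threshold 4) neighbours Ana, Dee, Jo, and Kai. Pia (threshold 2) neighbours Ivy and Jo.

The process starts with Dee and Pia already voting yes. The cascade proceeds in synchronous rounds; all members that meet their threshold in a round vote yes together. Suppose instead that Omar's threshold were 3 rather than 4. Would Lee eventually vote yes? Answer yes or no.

With Omar's threshold at 3:
Round 1 — Dee, Pia vote yes (initial).
Round 2 — checking thresholds:
  Ana: 1 of 4 neighbours ≥ 1, votes yes.
  Ivy: 2 of 4 neighbours ≥ 1, votes yes.
  Jo: 2 of 7 neighbours < 4, holds.
  Nia: 1 of 2 neighbours ≥ 1, votes yes.
  Omar: 1 of 4 neighbours < 3, holds.
Round 3 — checking thresholds:
  Jo: 5 of 7 neighbours ≥ 4, votes yes.
  Kai: 1 of 3 neighbours < 2, holds.
  Lee: 1 of 3 neighbours < 3, holds.
  Omar: 2 of 4 neighbours < 3, holds.
Round 4 — checking thresholds:
  Kai: 1 of 3 neighbours < 2, holds.
  Lee: 2 of 3 neighbours < 3, holds.
  Omar: 3 of 4 neighbours ≥ 3, votes yes.
Round 5 — checking thresholds:
  Kai: 2 of 3 neighbours ≥ 2, votes yes.
  Lee: 2 of 3 neighbours < 3, holds.
Round 6 — checking thresholds:
  Lee: 3 of 3 neighbours ≥ 3, votes yes.
Round 7 — no new yes votes; cascade stops.

yes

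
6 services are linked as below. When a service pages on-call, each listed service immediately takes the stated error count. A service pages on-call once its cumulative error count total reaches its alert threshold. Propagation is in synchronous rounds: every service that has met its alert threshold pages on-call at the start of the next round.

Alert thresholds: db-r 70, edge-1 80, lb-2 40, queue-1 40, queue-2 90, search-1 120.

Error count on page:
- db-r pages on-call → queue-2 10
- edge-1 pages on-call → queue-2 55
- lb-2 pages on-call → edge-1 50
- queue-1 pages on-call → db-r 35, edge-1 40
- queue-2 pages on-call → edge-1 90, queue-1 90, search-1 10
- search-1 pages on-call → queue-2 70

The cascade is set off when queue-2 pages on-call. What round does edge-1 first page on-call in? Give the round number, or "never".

2

Round 1 — queue-2 pages on-call (initial).
  edge-1: +90 → 90 ≥ 80
  queue-1: +90 → 90 ≥ 40
  search-1: +10 → 10 < 120
Round 2 — edge-1, queue-1 page on-call.
  db-r: +35 → 35 < 70
No further pages.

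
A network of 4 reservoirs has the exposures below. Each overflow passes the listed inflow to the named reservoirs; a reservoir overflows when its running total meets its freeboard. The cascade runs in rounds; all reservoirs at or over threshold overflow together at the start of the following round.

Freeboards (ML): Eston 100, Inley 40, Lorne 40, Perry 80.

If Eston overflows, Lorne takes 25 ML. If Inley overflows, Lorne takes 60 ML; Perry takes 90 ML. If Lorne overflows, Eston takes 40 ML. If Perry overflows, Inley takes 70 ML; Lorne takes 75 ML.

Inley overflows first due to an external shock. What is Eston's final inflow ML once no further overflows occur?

40

Round 1 — Inley overflows (initial).
  Lorne: +60 → 60 ≥ 40
  Perry: +90 → 90 ≥ 80
Round 2 — Lorne, Perry overflow.
  Eston: +40 → 40 < 100
No further overflows.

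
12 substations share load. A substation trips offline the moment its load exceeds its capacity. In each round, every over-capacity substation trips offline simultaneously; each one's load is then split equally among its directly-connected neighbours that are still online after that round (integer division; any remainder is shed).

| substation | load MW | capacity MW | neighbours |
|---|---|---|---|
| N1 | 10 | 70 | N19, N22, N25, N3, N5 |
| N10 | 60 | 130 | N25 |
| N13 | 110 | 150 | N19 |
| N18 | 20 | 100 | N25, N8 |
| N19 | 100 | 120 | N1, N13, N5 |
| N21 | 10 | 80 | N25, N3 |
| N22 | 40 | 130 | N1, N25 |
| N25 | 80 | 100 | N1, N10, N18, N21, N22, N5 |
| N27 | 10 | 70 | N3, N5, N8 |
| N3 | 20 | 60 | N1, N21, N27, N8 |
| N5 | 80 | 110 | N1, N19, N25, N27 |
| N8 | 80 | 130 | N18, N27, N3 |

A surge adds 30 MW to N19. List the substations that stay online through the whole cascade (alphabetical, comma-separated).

N10, N21, N22

Round 1 — N19 at 130 > 120. N19 trips offline.
  N19 sheds 130 MW to N1, N13, N5: 43 each (1 lost).
    N1: 10+43 = 53 ≤ 70
    N13: 110+43 = 153 > 150
    N5: 80+43 = 123 > 110
Round 2 — N13, N5 trip offline.
  N13 sheds 153 MW: no online neighbours, lost.
  N5 sheds 123 MW to N1, N25, N27: 41 each.
    N1: 53+41 = 94 > 70
    N25: 80+41 = 121 > 100
    N27: 10+41 = 51 ≤ 70
Round 3 — N1, N25 trip offline.
  N1 sheds 94 MW to N22, N3: 47 each.
    N22: 40+47 = 87 ≤ 130
    N3: 20+47 = 67 > 60
  N25 sheds 121 MW to N10, N18, N21, N22: 30 each (1 lost).
    N10: 60+30 = 90 ≤ 130
    N18: 20+30 = 50 ≤ 100
    N21: 10+30 = 40 ≤ 80
    N22: 87+30 = 117 ≤ 130
Round 4 — N3 trips offline.
  N3 sheds 67 MW to N21, N27, N8: 22 each (1 lost).
    N21: 40+22 = 62 ≤ 80
    N27: 51+22 = 73 > 70
    N8: 80+22 = 102 ≤ 130
Round 5 — N27 trips offline.
  N27 sheds 73 MW to N8: 73 each.
    N8: 102+73 = 175 > 130
Round 6 — N8 trips offline.
  N8 sheds 175 MW to N18: 175 each.
    N18: 50+175 = 225 > 100
Round 7 — N18 trips offline.
  N18 sheds 225 MW: no online neighbours, lost.
No further trips.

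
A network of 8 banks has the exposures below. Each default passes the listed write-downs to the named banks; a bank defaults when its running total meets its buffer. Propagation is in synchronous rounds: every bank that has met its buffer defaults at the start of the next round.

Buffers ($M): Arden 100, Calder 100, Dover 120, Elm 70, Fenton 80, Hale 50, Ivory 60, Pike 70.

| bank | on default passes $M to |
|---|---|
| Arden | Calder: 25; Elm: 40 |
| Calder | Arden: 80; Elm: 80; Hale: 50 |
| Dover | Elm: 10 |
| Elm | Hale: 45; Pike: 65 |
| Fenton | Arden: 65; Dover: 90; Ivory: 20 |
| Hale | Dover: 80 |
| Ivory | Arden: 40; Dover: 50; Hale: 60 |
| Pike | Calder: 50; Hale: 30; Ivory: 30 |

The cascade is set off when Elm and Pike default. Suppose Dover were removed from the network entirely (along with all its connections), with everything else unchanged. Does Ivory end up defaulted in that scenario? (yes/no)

no

With Dover removed:
Round 1 — Elm, Pike default (initial).
  Calder: +50 → 50 < 100
  Hale: +45+30 → 75 ≥ 50
  Ivory: +30 → 30 < 60
Round 2 — Hale defaults.
No further defaults.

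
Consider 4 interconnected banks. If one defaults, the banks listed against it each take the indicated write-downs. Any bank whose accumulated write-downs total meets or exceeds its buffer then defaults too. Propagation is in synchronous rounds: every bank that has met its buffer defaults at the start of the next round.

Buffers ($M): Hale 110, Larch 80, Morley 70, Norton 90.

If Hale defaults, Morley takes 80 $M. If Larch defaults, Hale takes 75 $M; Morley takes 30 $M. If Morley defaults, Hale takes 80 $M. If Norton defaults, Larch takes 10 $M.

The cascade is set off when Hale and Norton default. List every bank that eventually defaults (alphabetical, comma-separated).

Round 1 — Hale, Norton default (initial).
  Larch: +10 → 10 < 80
  Morley: +80 → 80 ≥ 70
Round 2 — Morley defaults.
No further defaults.

Hale, Morley, Norton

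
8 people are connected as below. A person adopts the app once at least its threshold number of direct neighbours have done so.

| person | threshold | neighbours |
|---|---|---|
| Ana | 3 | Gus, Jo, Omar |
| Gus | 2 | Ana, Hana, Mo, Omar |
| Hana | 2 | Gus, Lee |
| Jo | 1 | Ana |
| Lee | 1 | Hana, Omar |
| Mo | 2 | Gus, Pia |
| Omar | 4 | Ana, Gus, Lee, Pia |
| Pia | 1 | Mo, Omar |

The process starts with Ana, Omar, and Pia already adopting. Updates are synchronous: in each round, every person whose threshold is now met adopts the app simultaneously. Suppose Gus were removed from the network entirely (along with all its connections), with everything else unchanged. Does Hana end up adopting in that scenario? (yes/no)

no

With Gus removed:
Round 1 — Ana, Omar, Pia adopt the app (initial).
Round 2 — checking thresholds:
  Jo: 1 of 1 neighbours ≥ 1, adopts the app.
  Lee: 1 of 2 neighbours ≥ 1, adopts the app.
  Mo: 1 of 1 neighbours < 2, not yet.
Round 3 — no new adoptions; cascade stops.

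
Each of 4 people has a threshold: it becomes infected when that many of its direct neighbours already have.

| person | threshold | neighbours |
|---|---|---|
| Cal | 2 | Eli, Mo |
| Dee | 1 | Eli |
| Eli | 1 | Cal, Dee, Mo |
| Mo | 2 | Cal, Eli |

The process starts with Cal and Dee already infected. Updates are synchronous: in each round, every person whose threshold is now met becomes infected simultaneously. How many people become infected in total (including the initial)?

Round 1 — Cal, Dee become infected (initial).
Round 2 — checking thresholds:
  Eli: 2 of 3 neighbours ≥ 1, becomes infected.
  Mo: 1 of 2 neighbours < 2, holds.
Round 3 — checking thresholds:
  Mo: 2 of 2 neighbours ≥ 2, becomes infected.
Round 4 — no new infections; cascade stops.

4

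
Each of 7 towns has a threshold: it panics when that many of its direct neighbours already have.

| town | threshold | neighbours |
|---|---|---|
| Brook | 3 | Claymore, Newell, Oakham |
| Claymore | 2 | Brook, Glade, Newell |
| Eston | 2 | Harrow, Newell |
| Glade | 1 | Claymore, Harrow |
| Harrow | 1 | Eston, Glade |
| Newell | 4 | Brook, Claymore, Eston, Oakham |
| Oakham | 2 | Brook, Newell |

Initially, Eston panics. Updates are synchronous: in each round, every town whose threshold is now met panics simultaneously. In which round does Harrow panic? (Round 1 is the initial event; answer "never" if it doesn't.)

2

Round 1 — Eston panics (initial).
Round 2 — checking thresholds:
  Harrow: 1 of 2 neighbours ≥ 1, panics.
  Newell: 1 of 4 neighbours < 4, not yet.
Round 3 — checking thresholds:
  Glade: 1 of 2 neighbours ≥ 1, panics.
  Newell: 1 of 4 neighbours < 4, not yet.
Round 4 — no new panics; cascade stops.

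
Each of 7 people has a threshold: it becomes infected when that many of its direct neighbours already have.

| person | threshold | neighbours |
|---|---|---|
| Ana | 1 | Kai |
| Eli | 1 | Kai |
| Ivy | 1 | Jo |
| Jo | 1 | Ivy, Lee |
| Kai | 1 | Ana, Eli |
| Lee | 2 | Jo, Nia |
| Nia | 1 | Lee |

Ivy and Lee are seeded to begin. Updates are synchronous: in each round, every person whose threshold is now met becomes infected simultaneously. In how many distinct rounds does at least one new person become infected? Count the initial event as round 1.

2

Round 1 — Ivy, Lee become infected (initial).
Round 2 — checking thresholds:
  Jo: 2 of 2 neighbours ≥ 1, becomes infected.
  Nia: 1 of 1 neighbours ≥ 1, becomes infected.
Round 3 — no new infections; cascade stops.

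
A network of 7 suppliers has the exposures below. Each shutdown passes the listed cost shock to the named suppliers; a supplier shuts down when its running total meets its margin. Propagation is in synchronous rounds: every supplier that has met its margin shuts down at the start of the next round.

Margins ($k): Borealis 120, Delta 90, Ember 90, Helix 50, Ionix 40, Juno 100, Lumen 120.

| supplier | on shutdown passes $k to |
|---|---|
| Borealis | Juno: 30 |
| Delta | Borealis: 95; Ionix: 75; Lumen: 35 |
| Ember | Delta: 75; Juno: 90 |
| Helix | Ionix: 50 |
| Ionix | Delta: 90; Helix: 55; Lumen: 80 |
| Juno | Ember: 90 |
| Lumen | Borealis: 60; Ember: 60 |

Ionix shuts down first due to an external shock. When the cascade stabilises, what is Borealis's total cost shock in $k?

95

Round 1 — Ionix shuts down (initial).
  Delta: +90 → 90 ≥ 90
  Helix: +55 → 55 ≥ 50
  Lumen: +80 → 80 < 120
Round 2 — Delta, Helix shut down.
  Borealis: +95 → 95 < 120
  Lumen: +35 → 115 < 120
No further shutdowns.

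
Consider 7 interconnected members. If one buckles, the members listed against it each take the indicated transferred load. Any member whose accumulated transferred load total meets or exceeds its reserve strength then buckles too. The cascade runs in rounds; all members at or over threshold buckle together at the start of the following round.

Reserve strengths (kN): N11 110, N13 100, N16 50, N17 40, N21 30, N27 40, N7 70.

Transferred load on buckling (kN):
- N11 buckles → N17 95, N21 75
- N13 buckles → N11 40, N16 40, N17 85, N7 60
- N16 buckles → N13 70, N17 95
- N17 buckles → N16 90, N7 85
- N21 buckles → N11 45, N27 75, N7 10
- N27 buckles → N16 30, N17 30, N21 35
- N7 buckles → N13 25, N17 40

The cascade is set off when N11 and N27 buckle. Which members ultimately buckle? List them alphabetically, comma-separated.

N11, N16, N17, N21, N27, N7

Round 1 — N11, N27 buckle (initial).
  N16: +30 → 30 < 50
  N17: +95+30 → 125 ≥ 40
  N21: +75+35 → 110 ≥ 30
Round 2 — N17, N21 buckle.
  N16: +90 → 120 ≥ 50
  N7: +85+10 → 95 ≥ 70
Round 3 — N16, N7 buckle.
  N13: +70+25 → 95 < 100
No further bucklings.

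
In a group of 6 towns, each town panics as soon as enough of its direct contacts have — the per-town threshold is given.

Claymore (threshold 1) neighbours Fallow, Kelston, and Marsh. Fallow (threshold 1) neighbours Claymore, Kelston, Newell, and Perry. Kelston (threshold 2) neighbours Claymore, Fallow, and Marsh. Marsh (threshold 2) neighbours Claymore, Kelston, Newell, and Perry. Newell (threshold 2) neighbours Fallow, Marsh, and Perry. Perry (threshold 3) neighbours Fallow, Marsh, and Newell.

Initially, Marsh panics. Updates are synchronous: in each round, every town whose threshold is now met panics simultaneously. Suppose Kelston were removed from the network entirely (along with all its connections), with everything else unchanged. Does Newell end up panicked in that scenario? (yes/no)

yes

With Kelston removed:
Round 1 — Marsh panics (initial).
Round 2 — checking thresholds:
  Claymore: 1 of 2 neighbours ≥ 1, panics.
  Newell: 1 of 3 neighbours < 2, not yet.
  Perry: 1 of 3 neighbours < 3, not yet.
Round 3 — checking thresholds:
  Fallow: 1 of 3 neighbours ≥ 1, panics.
  Newell: 1 of 3 neighbours < 2, not yet.
  Perry: 1 of 3 neighbours < 3, not yet.
Round 4 — checking thresholds:
  Newell: 2 of 3 neighbours ≥ 2, panics.
  Perry: 2 of 3 neighbours < 3, not yet.
Round 5 — checking thresholds:
  Perry: 3 of 3 neighbours ≥ 3, panics.
Round 6 — no new panics; cascade stops.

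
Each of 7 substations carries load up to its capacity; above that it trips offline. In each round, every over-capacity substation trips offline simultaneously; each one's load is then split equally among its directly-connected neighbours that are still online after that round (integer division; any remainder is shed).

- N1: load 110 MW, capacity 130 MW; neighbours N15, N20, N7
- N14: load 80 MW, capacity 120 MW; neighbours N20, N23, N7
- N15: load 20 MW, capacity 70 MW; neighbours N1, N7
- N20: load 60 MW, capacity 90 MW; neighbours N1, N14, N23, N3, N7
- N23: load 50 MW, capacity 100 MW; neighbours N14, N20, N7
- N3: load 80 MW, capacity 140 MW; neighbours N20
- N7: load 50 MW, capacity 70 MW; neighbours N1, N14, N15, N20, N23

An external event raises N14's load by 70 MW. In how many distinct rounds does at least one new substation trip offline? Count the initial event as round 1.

4

Round 1 — N14 at 150 > 120. N14 trips offline.
  N14 sheds 150 MW to N20, N23, N7: 50 each.
    N20: 60+50 = 110 > 90
    N23: 50+50 = 100 ≤ 100
    N7: 50+50 = 100 > 70
Round 2 — N20, N7 trip offline.
  N20 sheds 110 MW to N1, N23, N3: 36 each (2 lost).
    N1: 110+36 = 146 > 130
    N23: 100+36 = 136 > 100
    N3: 80+36 = 116 ≤ 140
  N7 sheds 100 MW to N1, N15, N23: 33 each (1 lost).
    N1: 146+33 = 179 > 130
    N15: 20+33 = 53 ≤ 70
    N23: 136+33 = 169 > 100
Round 3 — N1, N23 trip offline.
  N1 sheds 179 MW to N15: 179 each.
    N15: 53+179 = 232 > 70
  N23 sheds 169 MW: no online neighbours, lost.
Round 4 — N15 trips offline.
  N15 sheds 232 MW: no online neighbours, lost.
No further trips.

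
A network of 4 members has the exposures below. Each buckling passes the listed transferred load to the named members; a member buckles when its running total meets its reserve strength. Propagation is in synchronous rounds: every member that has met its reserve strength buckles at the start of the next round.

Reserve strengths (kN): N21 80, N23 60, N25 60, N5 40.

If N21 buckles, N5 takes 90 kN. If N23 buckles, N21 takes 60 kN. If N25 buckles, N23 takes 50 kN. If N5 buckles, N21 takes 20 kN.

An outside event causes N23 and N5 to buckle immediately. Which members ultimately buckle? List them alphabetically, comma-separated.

N21, N23, N5

Round 1 — N23, N5 buckle (initial).
  N21: +60+20 → 80 ≥ 80
Round 2 — N21 buckles.
No further bucklings.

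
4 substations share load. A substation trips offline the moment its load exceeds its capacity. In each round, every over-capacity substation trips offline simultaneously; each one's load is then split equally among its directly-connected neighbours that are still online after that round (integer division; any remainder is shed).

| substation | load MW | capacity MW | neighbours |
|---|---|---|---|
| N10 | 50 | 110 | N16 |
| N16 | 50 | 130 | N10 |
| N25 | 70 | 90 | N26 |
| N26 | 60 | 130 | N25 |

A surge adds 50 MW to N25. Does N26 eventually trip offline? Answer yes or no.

yes

Round 1 — N25 at 120 > 90. N25 trips offline.
  N25 sheds 120 MW to N26: 120 each.
    N26: 60+120 = 180 > 130
Round 2 — N26 trips offline.
  N26 sheds 180 MW: no online neighbours, lost.
No further trips.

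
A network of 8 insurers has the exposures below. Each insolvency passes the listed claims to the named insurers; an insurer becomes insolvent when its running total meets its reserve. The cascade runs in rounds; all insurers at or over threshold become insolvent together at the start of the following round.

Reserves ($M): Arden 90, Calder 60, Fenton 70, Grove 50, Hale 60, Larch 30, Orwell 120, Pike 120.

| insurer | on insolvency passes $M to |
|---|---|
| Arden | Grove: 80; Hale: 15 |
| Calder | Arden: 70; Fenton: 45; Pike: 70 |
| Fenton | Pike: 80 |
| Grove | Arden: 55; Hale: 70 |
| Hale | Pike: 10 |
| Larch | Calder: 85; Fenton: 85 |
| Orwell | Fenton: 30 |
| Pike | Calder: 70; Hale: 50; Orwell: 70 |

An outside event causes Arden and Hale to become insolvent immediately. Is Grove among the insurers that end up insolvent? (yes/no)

yes

Round 1 — Arden, Hale become insolvent (initial).
  Grove: +80 → 80 ≥ 50
  Pike: +10 → 10 < 120
Round 2 — Grove becomes insolvent.
No further insolvencies.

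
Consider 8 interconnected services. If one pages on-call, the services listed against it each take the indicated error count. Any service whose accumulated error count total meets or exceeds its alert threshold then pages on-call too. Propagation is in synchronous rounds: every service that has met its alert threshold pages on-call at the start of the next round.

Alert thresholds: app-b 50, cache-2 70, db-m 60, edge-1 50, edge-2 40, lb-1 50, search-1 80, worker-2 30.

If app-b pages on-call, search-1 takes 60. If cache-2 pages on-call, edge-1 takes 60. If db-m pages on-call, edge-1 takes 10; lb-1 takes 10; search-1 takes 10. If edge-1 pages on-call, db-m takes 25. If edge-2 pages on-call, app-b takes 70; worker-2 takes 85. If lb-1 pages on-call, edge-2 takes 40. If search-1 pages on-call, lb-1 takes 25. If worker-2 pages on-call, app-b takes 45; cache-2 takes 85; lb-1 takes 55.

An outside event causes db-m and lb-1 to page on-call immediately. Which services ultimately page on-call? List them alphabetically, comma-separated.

app-b, cache-2, db-m, edge-1, edge-2, lb-1, worker-2

Round 1 — db-m, lb-1 page on-call (initial).
  edge-1: +10 → 10 < 50
  edge-2: +40 → 40 ≥ 40
  search-1: +10 → 10 < 80
Round 2 — edge-2 pages on-call.
  app-b: +70 → 70 ≥ 50
  worker-2: +85 → 85 ≥ 30
Round 3 — app-b, worker-2 page on-call.
  cache-2: +85 → 85 ≥ 70
  search-1: +60 → 70 < 80
Round 4 — cache-2 pages on-call.
  edge-1: +60 → 70 ≥ 50
Round 5 — edge-1 pages on-call.
No further pages.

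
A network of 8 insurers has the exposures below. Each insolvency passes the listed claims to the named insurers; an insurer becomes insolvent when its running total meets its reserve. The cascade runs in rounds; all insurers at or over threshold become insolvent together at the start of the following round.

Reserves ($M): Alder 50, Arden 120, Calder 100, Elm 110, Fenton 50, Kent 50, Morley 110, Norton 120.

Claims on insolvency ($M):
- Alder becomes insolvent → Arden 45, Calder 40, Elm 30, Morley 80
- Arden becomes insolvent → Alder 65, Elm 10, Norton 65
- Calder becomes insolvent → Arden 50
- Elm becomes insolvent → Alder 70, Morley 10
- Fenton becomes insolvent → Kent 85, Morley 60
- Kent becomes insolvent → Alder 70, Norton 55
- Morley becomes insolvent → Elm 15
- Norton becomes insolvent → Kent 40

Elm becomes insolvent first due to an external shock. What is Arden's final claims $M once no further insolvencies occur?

45

Round 1 — Elm becomes insolvent (initial).
  Alder: +70 → 70 ≥ 50
  Morley: +10 → 10 < 110
Round 2 — Alder becomes insolvent.
  Arden: +45 → 45 < 120
  Calder: +40 → 40 < 100
  Morley: +80 → 90 < 110
No further insolvencies.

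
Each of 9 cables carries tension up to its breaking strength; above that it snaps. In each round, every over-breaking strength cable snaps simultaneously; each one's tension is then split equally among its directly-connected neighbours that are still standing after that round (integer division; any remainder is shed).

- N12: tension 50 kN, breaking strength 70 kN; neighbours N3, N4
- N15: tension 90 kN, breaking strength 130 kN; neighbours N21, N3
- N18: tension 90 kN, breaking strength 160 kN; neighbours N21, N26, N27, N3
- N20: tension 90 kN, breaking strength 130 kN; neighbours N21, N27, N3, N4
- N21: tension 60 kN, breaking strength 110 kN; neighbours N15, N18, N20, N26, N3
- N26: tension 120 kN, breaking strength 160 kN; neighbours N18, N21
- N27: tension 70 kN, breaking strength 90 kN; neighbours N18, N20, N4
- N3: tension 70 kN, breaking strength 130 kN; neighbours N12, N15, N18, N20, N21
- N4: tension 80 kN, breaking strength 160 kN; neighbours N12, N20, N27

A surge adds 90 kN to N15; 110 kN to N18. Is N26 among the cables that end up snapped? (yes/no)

yes

Round 1 — N15 at 180 > 130; N18 at 200 > 160. N15, N18 snap.
  N15 sheds 180 kN to N21, N3: 90 each.
    N21: 60+90 = 150 > 110
    N3: 70+90 = 160 > 130
  N18 sheds 200 kN to N21, N26, N27, N3: 50 each.
    N21: 150+50 = 200 > 110
    N26: 120+50 = 170 > 160
    N27: 70+50 = 120 > 90
    N3: 160+50 = 210 > 130
Round 2 — N21, N26, N27, N3 snap.
  N21 sheds 200 kN to N20: 200 each.
    N20: 90+200 = 290 > 130
  N26 sheds 170 kN: no online neighbours, lost.
  N27 sheds 120 kN to N20, N4: 60 each.
    N20: 290+60 = 350 > 130
    N4: 80+60 = 140 ≤ 160
  N3 sheds 210 kN to N12, N20: 105 each.
    N12: 50+105 = 155 > 70
    N20: 350+105 = 455 > 130
Round 3 — N12, N20 snap.
  N12 sheds 155 kN to N4: 155 each.
    N4: 140+155 = 295 > 160
  N20 sheds 455 kN to N4: 455 each.
    N4: 295+455 = 750 > 160
Round 4 — N4 snaps.
  N4 sheds 750 kN: no online neighbours, lost.
No further breaks.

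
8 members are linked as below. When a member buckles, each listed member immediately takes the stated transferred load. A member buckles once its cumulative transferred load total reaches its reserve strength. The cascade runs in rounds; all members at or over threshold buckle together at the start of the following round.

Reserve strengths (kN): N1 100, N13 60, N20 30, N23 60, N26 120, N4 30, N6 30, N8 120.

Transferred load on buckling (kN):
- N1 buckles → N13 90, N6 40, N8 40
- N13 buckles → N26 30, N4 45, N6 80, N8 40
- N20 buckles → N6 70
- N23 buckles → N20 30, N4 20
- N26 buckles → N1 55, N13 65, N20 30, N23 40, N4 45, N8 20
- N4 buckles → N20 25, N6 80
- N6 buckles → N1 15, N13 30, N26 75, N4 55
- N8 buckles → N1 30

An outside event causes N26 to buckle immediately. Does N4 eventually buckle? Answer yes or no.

Round 1 — N26 buckles (initial).
  N1: +55 → 55 < 100
  N13: +65 → 65 ≥ 60
  N20: +30 → 30 ≥ 30
  N23: +40 → 40 < 60
  N4: +45 → 45 ≥ 30
  N8: +20 → 20 < 120
Round 2 — N13, N20, N4 buckle.
  N6: +80+70+80 → 230 ≥ 30
  N8: +40 → 60 < 120
Round 3 — N6 buckles.
  N1: +15 → 70 < 100
No further bucklings.

yes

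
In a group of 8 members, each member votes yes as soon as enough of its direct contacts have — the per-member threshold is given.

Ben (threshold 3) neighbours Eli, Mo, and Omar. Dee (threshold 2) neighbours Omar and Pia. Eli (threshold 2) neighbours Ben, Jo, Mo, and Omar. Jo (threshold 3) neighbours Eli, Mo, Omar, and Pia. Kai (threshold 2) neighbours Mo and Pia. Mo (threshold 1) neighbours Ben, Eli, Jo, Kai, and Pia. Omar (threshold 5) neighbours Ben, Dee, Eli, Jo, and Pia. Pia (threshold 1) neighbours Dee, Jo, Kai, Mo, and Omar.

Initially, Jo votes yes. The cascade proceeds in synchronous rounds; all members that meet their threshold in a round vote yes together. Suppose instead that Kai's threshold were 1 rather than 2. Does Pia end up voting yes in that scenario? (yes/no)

yes

With Kai's threshold at 1:
Round 1 — Jo votes yes (initial).
Round 2 — checking thresholds:
  Eli: 1 of 4 neighbours < 2, below threshold.
  Mo: 1 of 5 neighbours ≥ 1, votes yes.
  Omar: 1 of 5 neighbours < 5, below threshold.
  Pia: 1 of 5 neighbours ≥ 1, votes yes.
Round 3 — checking thresholds:
  Ben: 1 of 3 neighbours < 3, below threshold.
  Dee: 1 of 2 neighbours < 2, below threshold.
  Eli: 2 of 4 neighbours ≥ 2, votes yes.
  Kai: 2 of 2 neighbours ≥ 1, votes yes.
  Omar: 2 of 5 neighbours < 5, below threshold.
Round 4 — no new yes votes; cascade stops.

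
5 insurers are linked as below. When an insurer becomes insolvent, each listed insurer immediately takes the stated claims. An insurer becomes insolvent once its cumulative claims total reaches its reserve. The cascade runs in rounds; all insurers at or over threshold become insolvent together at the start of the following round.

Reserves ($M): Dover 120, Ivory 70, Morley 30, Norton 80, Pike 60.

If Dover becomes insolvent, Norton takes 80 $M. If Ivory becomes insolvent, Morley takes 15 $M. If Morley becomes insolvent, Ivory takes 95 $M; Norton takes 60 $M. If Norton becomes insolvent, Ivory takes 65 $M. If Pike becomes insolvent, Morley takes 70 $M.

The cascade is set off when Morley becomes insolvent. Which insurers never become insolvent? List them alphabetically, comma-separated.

Dover, Norton, Pike

Round 1 — Morley becomes insolvent (initial).
  Ivory: +95 → 95 ≥ 70
  Norton: +60 → 60 < 80
Round 2 — Ivory becomes insolvent.
No further insolvencies.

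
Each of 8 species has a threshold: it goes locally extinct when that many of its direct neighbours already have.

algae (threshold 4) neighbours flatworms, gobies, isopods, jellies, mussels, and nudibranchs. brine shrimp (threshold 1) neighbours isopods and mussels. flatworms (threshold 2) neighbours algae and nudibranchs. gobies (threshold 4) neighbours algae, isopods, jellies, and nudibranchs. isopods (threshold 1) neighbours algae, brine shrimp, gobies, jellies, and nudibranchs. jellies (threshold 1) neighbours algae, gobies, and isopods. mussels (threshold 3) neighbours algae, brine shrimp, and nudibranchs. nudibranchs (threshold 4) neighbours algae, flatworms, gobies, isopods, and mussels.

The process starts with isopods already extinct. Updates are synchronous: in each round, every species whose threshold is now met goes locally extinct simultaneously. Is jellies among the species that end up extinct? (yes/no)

yes

Round 1 — isopods goes locally extinct (initial).
Round 2 — checking thresholds:
  algae: 1 of 6 neighbours < 4, below threshold.
  brine shrimp: 1 of 2 neighbours ≥ 1, goes locally extinct.
  gobies: 1 of 4 neighbours < 4, below threshold.
  jellies: 1 of 3 neighbours ≥ 1, goes locally extinct.
  nudibranchs: 1 of 5 neighbours < 4, below threshold.
Round 3 — no new extinctions; cascade stops.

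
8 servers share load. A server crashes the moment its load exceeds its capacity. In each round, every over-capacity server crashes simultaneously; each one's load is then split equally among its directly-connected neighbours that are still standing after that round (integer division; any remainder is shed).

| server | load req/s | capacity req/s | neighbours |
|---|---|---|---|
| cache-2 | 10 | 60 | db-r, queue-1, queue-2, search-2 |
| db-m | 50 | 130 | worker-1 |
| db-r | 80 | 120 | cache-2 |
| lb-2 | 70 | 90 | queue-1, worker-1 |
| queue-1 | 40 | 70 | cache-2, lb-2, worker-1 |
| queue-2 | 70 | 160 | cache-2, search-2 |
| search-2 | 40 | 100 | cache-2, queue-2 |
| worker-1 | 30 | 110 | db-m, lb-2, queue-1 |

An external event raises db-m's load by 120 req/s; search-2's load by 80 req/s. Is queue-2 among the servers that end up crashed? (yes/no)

Round 1 — db-m at 170 > 130; search-2 at 120 > 100. db-m, search-2 crash.
  db-m sheds 170 req/s to worker-1: 170 each.
    worker-1: 30+170 = 200 > 110
  search-2 sheds 120 req/s to cache-2, queue-2: 60 each.
    cache-2: 10+60 = 70 > 60
    queue-2: 70+60 = 130 ≤ 160
Round 2 — cache-2, worker-1 crash.
  cache-2 sheds 70 req/s to db-r, queue-1, queue-2: 23 each (1 lost).
    db-r: 80+23 = 103 ≤ 120
    queue-1: 40+23 = 63 ≤ 70
    queue-2: 130+23 = 153 ≤ 160
  worker-1 sheds 200 req/s to lb-2, queue-1: 100 each.
    lb-2: 70+100 = 170 > 90
    queue-1: 63+100 = 163 > 70
Round 3 — lb-2, queue-1 crash.
  lb-2 sheds 170 req/s: no online neighbours, lost.
  queue-1 sheds 163 req/s: no online neighbours, lost.
No further crashes.

no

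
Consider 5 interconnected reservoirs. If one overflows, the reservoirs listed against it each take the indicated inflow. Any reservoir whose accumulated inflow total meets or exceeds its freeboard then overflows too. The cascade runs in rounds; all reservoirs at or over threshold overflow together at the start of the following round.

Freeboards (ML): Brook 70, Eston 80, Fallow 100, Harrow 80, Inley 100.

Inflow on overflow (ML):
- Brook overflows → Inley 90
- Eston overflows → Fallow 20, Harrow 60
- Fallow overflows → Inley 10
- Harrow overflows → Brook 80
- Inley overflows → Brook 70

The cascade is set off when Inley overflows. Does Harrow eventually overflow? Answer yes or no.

no

Round 1 — Inley overflows (initial).
  Brook: +70 → 70 ≥ 70
Round 2 — Brook overflows.
No further overflows.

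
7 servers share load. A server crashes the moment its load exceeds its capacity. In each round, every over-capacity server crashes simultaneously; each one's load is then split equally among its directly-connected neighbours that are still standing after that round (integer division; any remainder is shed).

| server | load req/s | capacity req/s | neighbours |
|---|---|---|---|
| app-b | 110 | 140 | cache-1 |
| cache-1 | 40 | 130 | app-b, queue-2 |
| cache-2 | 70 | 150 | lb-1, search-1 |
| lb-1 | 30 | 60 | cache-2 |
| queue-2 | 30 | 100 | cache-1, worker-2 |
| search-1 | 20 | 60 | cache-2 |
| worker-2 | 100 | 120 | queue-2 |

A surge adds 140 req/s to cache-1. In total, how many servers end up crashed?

4

Round 1 — cache-1 at 180 > 130. cache-1 crashes.
  cache-1 sheds 180 req/s to app-b, queue-2: 90 each.
    app-b: 110+90 = 200 > 140
    queue-2: 30+90 = 120 > 100
Round 2 — app-b, queue-2 crash.
  app-b sheds 200 req/s: no online neighbours, lost.
  queue-2 sheds 120 req/s to worker-2: 120 each.
    worker-2: 100+120 = 220 > 120
Round 3 — worker-2 crashes.
  worker-2 sheds 220 req/s: no online neighbours, lost.
No further crashes.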